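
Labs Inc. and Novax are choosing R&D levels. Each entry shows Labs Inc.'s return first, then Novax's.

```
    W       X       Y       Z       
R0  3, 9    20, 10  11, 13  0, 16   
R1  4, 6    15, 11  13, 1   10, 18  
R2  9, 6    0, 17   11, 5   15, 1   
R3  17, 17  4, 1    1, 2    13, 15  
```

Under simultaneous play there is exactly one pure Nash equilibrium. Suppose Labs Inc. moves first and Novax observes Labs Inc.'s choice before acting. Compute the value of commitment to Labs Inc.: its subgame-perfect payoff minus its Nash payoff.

Backward induction with Labs Inc. moving first.
- R0: Novax compares 9, 10, 13, 16 and picks Z; Labs Inc. would get 0.
- R1: Novax compares 6, 11, 1, 18 and picks Z; Labs Inc. would get 10.
- R2: Novax compares 6, 17, 5, 1 and picks X; Labs Inc. would get 0.
- R3: Novax compares 17, 1, 2, 15 and picks W; Labs Inc. would get 17.
Labs Inc.'s induced payoffs are 0, 10, 0, 17, so Labs Inc. commits to R3. Subgame-perfect outcome: (R3, W) with payoffs (17, 17).
Now find the simultaneous Nash equilibrium.
Labs Inc.'s best replies: W→R3; X→R0; Y→R1; Z→R2.
Novax's best replies: R0→Z; R1→Z; R2→X; R3→W.
Only (R3, W) has each player best-responding; Nash payoffs (17, 17).
Labs Inc.'s commitment gain: 17 − 17 = 0.

0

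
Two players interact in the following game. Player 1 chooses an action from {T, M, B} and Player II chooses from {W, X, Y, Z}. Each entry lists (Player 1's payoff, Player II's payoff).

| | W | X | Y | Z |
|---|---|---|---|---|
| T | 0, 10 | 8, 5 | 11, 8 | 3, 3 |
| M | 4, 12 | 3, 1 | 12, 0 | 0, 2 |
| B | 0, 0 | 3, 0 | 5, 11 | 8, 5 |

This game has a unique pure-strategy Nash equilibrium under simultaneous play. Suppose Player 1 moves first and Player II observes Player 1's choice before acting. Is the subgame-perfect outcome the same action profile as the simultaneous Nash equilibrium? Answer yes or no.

no

Player II best-responds to each possible Player 1 move:
- T: BR = W, leader payoff 0.
- M: BR = W, leader payoff 4.
- B: BR = Y, leader payoff 5.
Maximizing over 0, 4, 5, Player 1 chooses B. Subgame-perfect outcome: (B, Y) with payoffs (5, 11).
Under simultaneous play:
Player 1's best replies: W→M; X→T; Y→M; Z→B.
Player II's best replies: T→W; M→W; B→Y.
The unique mutual best reply is (M, W), giving (4, 12).
Sequential outcome (B, Y) differs from the Nash profile (M, W).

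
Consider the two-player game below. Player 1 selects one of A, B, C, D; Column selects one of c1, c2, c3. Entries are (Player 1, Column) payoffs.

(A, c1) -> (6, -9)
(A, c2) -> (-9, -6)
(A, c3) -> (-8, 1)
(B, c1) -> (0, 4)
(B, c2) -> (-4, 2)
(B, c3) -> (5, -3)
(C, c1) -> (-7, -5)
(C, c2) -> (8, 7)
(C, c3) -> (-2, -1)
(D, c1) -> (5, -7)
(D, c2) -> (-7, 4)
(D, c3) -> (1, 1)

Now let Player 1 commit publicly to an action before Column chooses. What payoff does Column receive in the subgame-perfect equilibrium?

7

Solve by backward induction (Player 1 leads).
- A: BR = c3, leader payoff -8.
- B: BR = c1, leader payoff 0.
- C: BR = c2, leader payoff 8.
- D: BR = c2, leader payoff -7.
Among -8, 0, 8, -7, the best is 8 at C. Subgame-perfect outcome: (C, c2) with payoffs (8, 7).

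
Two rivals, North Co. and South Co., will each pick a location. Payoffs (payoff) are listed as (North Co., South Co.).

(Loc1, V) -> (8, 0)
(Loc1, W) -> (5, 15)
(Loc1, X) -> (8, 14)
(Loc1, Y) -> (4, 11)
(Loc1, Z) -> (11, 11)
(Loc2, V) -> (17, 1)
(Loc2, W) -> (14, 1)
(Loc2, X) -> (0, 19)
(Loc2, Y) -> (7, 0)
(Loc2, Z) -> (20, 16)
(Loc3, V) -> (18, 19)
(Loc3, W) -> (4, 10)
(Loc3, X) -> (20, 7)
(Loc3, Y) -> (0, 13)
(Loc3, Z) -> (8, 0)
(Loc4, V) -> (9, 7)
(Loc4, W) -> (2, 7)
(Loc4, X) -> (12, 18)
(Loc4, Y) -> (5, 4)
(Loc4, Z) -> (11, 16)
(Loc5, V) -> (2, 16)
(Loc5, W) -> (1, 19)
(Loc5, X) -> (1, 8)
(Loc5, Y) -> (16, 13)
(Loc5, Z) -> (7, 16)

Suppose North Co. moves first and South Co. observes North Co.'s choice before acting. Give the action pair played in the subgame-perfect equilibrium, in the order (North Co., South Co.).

(Loc3, V)

Work backward from South Co.'s decision.
- Loc1 → South Co. plays W (best of 0, 15, 14, 11, 11); North Co. gets 5.
- Loc2 → South Co. plays X (best of 1, 1, 19, 0, 16); North Co. gets 0.
- Loc3 → South Co. plays V (best of 19, 10, 7, 13, 0); North Co. gets 18.
- Loc4 → South Co. plays X (best of 7, 7, 18, 4, 16); North Co. gets 12.
- Loc5 → South Co. plays W (best of 16, 19, 8, 13, 16); North Co. gets 1.
North Co.'s induced payoffs are 5, 0, 18, 12, 1, so North Co. commits to Loc3. Subgame-perfect outcome: (Loc3, V) with payoffs (18, 19).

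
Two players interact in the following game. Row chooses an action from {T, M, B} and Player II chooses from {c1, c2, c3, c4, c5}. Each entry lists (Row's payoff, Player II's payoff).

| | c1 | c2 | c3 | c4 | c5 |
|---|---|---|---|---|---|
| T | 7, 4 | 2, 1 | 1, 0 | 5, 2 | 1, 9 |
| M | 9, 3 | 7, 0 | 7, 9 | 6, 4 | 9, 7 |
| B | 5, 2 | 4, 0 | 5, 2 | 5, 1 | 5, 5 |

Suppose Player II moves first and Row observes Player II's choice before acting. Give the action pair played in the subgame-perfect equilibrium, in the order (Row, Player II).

Work backward from Row's decision.
- c1 → Row plays M (best of 7, 9, 5); Player II gets 3.
- c2 → Row plays M (best of 2, 7, 4); Player II gets 0.
- c3 → Row plays M (best of 1, 7, 5); Player II gets 9.
- c4 → Row plays M (best of 5, 6, 5); Player II gets 4.
- c5 → Row plays M (best of 1, 9, 5); Player II gets 7.
Player II's induced payoffs are 3, 0, 9, 4, 7, so Player II commits to c3. Subgame-perfect outcome: (M, c3) with payoffs (7, 9).

(M, c3)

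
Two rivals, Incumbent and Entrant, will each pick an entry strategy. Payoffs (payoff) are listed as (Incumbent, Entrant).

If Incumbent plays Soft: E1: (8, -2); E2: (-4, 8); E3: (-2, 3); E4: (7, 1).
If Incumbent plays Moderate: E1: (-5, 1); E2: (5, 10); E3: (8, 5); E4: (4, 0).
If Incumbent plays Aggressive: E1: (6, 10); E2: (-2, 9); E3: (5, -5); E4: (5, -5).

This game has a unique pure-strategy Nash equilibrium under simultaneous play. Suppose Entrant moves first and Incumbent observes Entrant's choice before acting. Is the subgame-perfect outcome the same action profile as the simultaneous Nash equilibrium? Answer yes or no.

Work backward from Incumbent's decision.
- E1 → Incumbent plays Soft (best of 8, -5, 6); Entrant gets -2.
- E2 → Incumbent plays Moderate (best of -4, 5, -2); Entrant gets 10.
- E3 → Incumbent plays Moderate (best of -2, 8, 5); Entrant gets 5.
- E4 → Incumbent plays Soft (best of 7, 4, 5); Entrant gets 1.
Maximizing over -2, 10, 5, 1, Entrant chooses E2. Subgame-perfect outcome: (Moderate, E2) with payoffs (5, 10).
Now find the simultaneous Nash equilibrium.
Incumbent's best replies: E1→Soft; E2→Moderate; E3→Moderate; E4→Soft.
Entrant's best replies: Soft→E2; Moderate→E2; Aggressive→E1.
Only (Moderate, E2) has each player best-responding; Nash payoffs (5, 10).
Sequential outcome (Moderate, E2) coincides with the Nash profile (Moderate, E2).

yes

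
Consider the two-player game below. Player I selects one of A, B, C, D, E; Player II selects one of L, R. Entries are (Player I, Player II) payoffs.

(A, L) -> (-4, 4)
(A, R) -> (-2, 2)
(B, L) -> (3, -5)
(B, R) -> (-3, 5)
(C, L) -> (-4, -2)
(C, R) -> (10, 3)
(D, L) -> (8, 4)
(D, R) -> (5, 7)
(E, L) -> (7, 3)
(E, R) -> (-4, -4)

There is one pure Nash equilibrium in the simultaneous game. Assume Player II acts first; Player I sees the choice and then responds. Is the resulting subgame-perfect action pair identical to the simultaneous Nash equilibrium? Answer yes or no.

Backward induction with Player II moving first.
- L → Player I plays D (best of -4, 3, -4, 8, 7); Player II gets 4.
- R → Player I plays C (best of -2, -3, 10, 5, -4); Player II gets 3.
Maximizing over 4, 3, Player II chooses L. Subgame-perfect outcome: (D, L) with payoffs (8, 4).
Under simultaneous play:
Player I's best replies: L→D; R→C.
Player II's best replies: A→L; B→R; C→R; D→R; E→L.
The unique mutual best reply is (C, R), giving (10, 3).
Sequential outcome (D, L) differs from the Nash profile (C, R).

no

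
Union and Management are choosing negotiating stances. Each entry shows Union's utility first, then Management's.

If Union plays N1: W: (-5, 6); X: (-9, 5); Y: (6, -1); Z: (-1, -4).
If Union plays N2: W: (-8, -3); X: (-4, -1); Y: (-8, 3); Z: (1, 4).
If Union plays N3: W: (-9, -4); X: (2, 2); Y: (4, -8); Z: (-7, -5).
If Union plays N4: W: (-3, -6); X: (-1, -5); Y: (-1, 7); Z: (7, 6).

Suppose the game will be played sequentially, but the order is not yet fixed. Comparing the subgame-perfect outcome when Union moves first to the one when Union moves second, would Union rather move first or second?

If Union leads: Management's best replies are N1→W, N2→Z, N3→X, N4→Y; Union's induced payoffs -5, 1, 2, -1; outcome (N3, X), payoffs (2, 2).
If Management leads: Union's best replies are W→N4, X→N3, Y→N1, Z→N4; Management's induced payoffs -6, 2, -1, 6; outcome (N4, Z), payoffs (7, 6).
Union gets 2 moving first and 7 moving second, so Union prefers to move second.

second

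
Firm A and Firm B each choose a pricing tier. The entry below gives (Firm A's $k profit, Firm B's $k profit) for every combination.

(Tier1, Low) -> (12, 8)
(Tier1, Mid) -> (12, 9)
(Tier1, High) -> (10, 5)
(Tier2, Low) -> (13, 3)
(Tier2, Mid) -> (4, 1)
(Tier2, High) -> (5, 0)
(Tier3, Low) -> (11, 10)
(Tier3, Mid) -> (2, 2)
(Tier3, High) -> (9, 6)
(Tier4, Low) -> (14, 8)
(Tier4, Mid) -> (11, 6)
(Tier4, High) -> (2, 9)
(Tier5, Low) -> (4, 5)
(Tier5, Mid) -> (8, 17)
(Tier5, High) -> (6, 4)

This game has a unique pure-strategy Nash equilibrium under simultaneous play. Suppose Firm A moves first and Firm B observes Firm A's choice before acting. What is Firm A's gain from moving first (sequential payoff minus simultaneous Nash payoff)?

Firm B best-responds to each possible Firm A move:
- Tier1: BR = Mid, leader payoff 12.
- Tier2: BR = Low, leader payoff 13.
- Tier3: BR = Low, leader payoff 11.
- Tier4: BR = High, leader payoff 2.
- Tier5: BR = Mid, leader payoff 8.
Among 12, 13, 11, 2, 8, the best is 13 at Tier2. Subgame-perfect outcome: (Tier2, Low) with payoffs (13, 3).
For the simultaneous game, intersect best replies.
Firm A's best replies: Low→Tier4; Mid→Tier1; High→Tier1.
Firm B's best replies: Tier1→Mid; Tier2→Low; Tier3→Low; Tier4→High; Tier5→Mid.
The unique mutual best reply is (Tier1, Mid), giving (12, 9).
Firm A's commitment gain: 13 − 12 = 1.

1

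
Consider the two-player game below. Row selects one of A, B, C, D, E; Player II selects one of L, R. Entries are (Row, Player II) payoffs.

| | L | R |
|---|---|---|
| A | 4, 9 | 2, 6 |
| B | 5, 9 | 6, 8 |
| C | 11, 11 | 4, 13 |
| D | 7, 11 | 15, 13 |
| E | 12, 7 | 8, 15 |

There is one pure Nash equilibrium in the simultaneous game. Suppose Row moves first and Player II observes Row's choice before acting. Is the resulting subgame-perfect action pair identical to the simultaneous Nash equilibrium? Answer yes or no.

yes

Player II best-responds to each possible Row move:
- A → Player II plays L (best of 9, 6); Row gets 4.
- B → Player II plays L (best of 9, 8); Row gets 5.
- C → Player II plays R (best of 11, 13); Row gets 4.
- D → Player II plays R (best of 11, 13); Row gets 15.
- E → Player II plays R (best of 7, 15); Row gets 8.
Maximizing over 4, 5, 4, 15, 8, Row chooses D. Subgame-perfect outcome: (D, R) with payoffs (15, 13).
Now find the simultaneous Nash equilibrium.
Row's best replies: L→E; R→D.
Player II's best replies: A→L; B→L; C→R; D→R; E→R.
The unique mutual best reply is (D, R), giving (15, 13).
Sequential outcome (D, R) coincides with the Nash profile (D, R).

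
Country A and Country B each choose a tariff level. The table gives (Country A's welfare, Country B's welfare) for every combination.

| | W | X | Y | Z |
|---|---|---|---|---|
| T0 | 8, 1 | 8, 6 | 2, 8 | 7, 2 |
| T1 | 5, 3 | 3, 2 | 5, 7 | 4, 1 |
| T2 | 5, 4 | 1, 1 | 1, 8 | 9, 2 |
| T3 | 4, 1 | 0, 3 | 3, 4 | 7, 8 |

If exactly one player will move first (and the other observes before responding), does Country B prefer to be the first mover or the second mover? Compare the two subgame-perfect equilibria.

second

If Country A leads: Country B's best replies are T0→Y, T1→Y, T2→Y, T3→Z; Country A's induced payoffs 2, 5, 1, 7; outcome (T3, Z), payoffs (7, 8).
If Country B leads: Country A's best replies are W→T0, X→T0, Y→T1, Z→T2; Country B's induced payoffs 1, 6, 7, 2; outcome (T1, Y), payoffs (5, 7).
Country B gets 7 moving first and 8 moving second, so Country B prefers to move second.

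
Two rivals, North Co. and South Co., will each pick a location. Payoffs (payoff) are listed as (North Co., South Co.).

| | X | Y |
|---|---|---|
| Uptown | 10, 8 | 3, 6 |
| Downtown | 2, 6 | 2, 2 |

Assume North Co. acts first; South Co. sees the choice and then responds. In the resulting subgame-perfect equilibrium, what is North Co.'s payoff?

Solve by backward induction (North Co. leads).
- Uptown: BR = X, leader payoff 10.
- Downtown: BR = X, leader payoff 2.
North Co.'s induced payoffs are 10, 2, so North Co. commits to Uptown. Subgame-perfect outcome: (Uptown, X) with payoffs (10, 8).

10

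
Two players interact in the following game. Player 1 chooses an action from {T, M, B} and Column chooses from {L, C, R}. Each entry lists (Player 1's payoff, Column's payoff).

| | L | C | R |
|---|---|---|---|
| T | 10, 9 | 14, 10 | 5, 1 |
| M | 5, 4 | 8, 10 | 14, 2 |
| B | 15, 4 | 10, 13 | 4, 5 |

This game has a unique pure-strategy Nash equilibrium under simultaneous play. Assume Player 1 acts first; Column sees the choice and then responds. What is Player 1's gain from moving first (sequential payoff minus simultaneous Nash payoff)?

0

Work backward from Column's decision.
- T → Column plays C (best of 9, 10, 1); Player 1 gets 14.
- M → Column plays C (best of 4, 10, 2); Player 1 gets 8.
- B → Column plays C (best of 4, 13, 5); Player 1 gets 10.
Among 14, 8, 10, the best is 14 at T. Subgame-perfect outcome: (T, C) with payoffs (14, 10).
Under simultaneous play:
Player 1's best replies: L→B; C→T; R→M.
Column's best replies: T→C; M→C; B→C.
Only (T, C) has each player best-responding; Nash payoffs (14, 10).
Player 1's commitment gain: 14 − 14 = 0.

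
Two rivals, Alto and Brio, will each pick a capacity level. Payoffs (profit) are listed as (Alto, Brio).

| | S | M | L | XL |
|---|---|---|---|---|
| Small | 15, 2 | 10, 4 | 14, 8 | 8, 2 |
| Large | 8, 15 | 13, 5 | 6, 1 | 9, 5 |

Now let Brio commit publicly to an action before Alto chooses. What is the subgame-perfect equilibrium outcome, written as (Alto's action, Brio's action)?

Solve by backward induction (Brio leads).
- S: Alto compares 15, 8 and picks Small; Brio would get 2.
- M: Alto compares 10, 13 and picks Large; Brio would get 5.
- L: Alto compares 14, 6 and picks Small; Brio would get 8.
- XL: Alto compares 8, 9 and picks Large; Brio would get 5.
Among 2, 5, 8, 5, the best is 8 at L. Subgame-perfect outcome: (Small, L) with payoffs (14, 8).

(Small, L)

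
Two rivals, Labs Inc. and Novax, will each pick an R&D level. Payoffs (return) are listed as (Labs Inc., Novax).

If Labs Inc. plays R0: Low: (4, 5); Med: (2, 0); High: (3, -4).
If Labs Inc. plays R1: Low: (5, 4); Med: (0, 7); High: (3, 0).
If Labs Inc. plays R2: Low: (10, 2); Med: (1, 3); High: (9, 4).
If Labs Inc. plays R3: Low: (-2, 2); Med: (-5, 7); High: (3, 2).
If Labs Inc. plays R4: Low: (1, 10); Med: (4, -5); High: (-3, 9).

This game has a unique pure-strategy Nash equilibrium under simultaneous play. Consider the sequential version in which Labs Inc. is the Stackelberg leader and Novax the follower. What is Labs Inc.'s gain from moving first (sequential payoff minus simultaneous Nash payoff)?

Novax best-responds to each possible Labs Inc. move:
- R0 → Novax plays Low (best of 5, 0, -4); Labs Inc. gets 4.
- R1 → Novax plays Med (best of 4, 7, 0); Labs Inc. gets 0.
- R2 → Novax plays High (best of 2, 3, 4); Labs Inc. gets 9.
- R3 → Novax plays Med (best of 2, 7, 2); Labs Inc. gets -5.
- R4 → Novax plays Low (best of 10, -5, 9); Labs Inc. gets 1.
Maximizing over 4, 0, 9, -5, 1, Labs Inc. chooses R2. Subgame-perfect outcome: (R2, High) with payoffs (9, 4).
For the simultaneous game, intersect best replies.
Labs Inc.'s best replies: Low→R2; Med→R4; High→R2.
Novax's best replies: R0→Low; R1→Med; R2→High; R3→Med; R4→Low.
The unique mutual best reply is (R2, High), giving (9, 4).
Labs Inc.'s commitment gain: 9 − 9 = 0.

0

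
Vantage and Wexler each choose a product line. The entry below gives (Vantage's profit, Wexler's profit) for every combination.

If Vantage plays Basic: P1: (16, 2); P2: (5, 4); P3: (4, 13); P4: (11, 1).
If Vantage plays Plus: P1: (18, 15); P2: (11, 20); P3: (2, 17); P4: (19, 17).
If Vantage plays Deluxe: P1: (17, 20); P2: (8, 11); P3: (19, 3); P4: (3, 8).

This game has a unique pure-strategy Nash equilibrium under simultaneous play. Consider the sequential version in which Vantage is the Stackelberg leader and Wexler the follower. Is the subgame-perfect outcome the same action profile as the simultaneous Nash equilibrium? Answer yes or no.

no

Solve by backward induction (Vantage leads).
- Basic → Wexler plays P3 (best of 2, 4, 13, 1); Vantage gets 4.
- Plus → Wexler plays P2 (best of 15, 20, 17, 17); Vantage gets 11.
- Deluxe → Wexler plays P1 (best of 20, 11, 3, 8); Vantage gets 17.
Maximizing over 4, 11, 17, Vantage chooses Deluxe. Subgame-perfect outcome: (Deluxe, P1) with payoffs (17, 20).
Under simultaneous play:
Vantage's best replies: P1→Plus; P2→Plus; P3→Deluxe; P4→Plus.
Wexler's best replies: Basic→P3; Plus→P2; Deluxe→P1.
The unique mutual best reply is (Plus, P2), giving (11, 20).
Sequential outcome (Deluxe, P1) differs from the Nash profile (Plus, P2).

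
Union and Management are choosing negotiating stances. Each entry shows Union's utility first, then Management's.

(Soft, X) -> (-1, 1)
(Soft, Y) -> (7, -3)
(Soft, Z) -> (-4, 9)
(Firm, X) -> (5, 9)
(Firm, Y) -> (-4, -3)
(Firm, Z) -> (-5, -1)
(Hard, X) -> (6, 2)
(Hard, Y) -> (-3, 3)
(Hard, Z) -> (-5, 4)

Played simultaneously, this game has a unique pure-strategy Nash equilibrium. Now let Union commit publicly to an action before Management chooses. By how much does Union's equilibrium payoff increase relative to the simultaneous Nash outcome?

Backward induction with Union moving first.
- Soft: Management compares 1, -3, 9 and picks Z; Union would get -4.
- Firm: Management compares 9, -3, -1 and picks X; Union would get 5.
- Hard: Management compares 2, 3, 4 and picks Z; Union would get -5.
Maximizing over -4, 5, -5, Union chooses Firm. Subgame-perfect outcome: (Firm, X) with payoffs (5, 9).
Now find the simultaneous Nash equilibrium.
Union's best replies: X→Hard; Y→Soft; Z→Soft.
Management's best replies: Soft→Z; Firm→X; Hard→Z.
The unique mutual best reply is (Soft, Z), giving (-4, 9).
Union's commitment gain: 5 − -4 = 9.

9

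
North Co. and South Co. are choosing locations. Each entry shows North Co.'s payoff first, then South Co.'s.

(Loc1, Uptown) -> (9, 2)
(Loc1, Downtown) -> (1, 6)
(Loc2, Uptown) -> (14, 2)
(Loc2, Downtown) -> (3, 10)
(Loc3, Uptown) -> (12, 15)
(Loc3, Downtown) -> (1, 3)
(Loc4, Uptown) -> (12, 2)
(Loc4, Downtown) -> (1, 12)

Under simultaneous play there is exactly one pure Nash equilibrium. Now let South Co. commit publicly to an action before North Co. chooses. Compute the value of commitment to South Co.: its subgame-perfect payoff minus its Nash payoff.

Work backward from North Co.'s decision.
- Uptown: North Co. compares 9, 14, 12, 12 and picks Loc2; South Co. would get 2.
- Downtown: North Co. compares 1, 3, 1, 1 and picks Loc2; South Co. would get 10.
Maximizing over 2, 10, South Co. chooses Downtown. Subgame-perfect outcome: (Loc2, Downtown) with payoffs (3, 10).
For the simultaneous game, intersect best replies.
North Co.'s best replies: Uptown→Loc2; Downtown→Loc2.
South Co.'s best replies: Loc1→Downtown; Loc2→Downtown; Loc3→Uptown; Loc4→Downtown.
Only (Loc2, Downtown) has each player best-responding; Nash payoffs (3, 10).
South Co.'s commitment gain: 10 − 10 = 0.

0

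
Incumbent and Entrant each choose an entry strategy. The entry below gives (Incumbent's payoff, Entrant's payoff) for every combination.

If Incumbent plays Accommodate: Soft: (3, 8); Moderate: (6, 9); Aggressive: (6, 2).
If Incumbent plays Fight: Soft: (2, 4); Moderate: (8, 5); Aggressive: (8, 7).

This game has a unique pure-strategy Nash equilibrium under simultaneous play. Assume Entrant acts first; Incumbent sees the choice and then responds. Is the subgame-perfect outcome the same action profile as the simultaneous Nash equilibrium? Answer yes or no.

no

Incumbent best-responds to each possible Entrant move:
- Soft: BR = Accommodate, leader payoff 8.
- Moderate: BR = Fight, leader payoff 5.
- Aggressive: BR = Fight, leader payoff 7.
Entrant's induced payoffs are 8, 5, 7, so Entrant commits to Soft. Subgame-perfect outcome: (Accommodate, Soft) with payoffs (3, 8).
For the simultaneous game, intersect best replies.
Incumbent's best replies: Soft→Accommodate; Moderate→Fight; Aggressive→Fight.
Entrant's best replies: Accommodate→Moderate; Fight→Aggressive.
The unique mutual best reply is (Fight, Aggressive), giving (8, 7).
Sequential outcome (Accommodate, Soft) differs from the Nash profile (Fight, Aggressive).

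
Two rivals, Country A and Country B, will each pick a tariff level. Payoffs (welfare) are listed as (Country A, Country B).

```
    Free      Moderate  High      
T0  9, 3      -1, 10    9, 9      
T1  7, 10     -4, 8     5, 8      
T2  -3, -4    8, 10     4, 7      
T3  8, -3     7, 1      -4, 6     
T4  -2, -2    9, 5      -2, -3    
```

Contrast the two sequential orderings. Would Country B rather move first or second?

If Country A leads: Country B's best replies are T0→Moderate, T1→Free, T2→Moderate, T3→High, T4→Moderate; Country A's induced payoffs -1, 7, 8, -4, 9; outcome (T4, Moderate), payoffs (9, 5).
If Country B leads: Country A's best replies are Free→T0, Moderate→T4, High→T0; Country B's induced payoffs 3, 5, 9; outcome (T0, High), payoffs (9, 9).
Country B gets 9 moving first and 5 moving second, so Country B prefers to move first.

first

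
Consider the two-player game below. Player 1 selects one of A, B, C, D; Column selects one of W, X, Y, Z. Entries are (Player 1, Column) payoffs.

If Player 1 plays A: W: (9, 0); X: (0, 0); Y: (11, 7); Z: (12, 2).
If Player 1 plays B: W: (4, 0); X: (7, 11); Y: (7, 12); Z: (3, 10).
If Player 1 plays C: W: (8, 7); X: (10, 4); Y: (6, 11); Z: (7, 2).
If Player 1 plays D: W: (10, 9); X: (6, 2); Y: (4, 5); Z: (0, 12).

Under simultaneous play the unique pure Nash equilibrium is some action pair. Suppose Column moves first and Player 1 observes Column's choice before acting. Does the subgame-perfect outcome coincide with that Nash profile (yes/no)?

no

Player 1 best-responds to each possible Column move:
- W: BR = D, leader payoff 9.
- X: BR = C, leader payoff 4.
- Y: BR = A, leader payoff 7.
- Z: BR = A, leader payoff 2.
Among 9, 4, 7, 2, the best is 9 at W. Subgame-perfect outcome: (D, W) with payoffs (10, 9).
For the simultaneous game, intersect best replies.
Player 1's best replies: W→D; X→C; Y→A; Z→A.
Column's best replies: A→Y; B→Y; C→Y; D→Z.
The unique mutual best reply is (A, Y), giving (11, 7).
Sequential outcome (D, W) differs from the Nash profile (A, Y).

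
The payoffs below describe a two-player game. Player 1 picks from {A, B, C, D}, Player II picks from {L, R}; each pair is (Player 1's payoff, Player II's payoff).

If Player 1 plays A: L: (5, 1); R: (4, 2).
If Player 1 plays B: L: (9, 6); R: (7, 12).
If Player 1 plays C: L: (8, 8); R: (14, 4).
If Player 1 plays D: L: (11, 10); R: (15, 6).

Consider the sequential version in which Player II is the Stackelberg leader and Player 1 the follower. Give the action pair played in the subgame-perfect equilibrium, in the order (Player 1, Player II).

Player 1 best-responds to each possible Player II move:
- L → Player 1 plays D (best of 5, 9, 8, 11); Player II gets 10.
- R → Player 1 plays D (best of 4, 7, 14, 15); Player II gets 6.
Among 10, 6, the best is 10 at L. Subgame-perfect outcome: (D, L) with payoffs (11, 10).

(D, L)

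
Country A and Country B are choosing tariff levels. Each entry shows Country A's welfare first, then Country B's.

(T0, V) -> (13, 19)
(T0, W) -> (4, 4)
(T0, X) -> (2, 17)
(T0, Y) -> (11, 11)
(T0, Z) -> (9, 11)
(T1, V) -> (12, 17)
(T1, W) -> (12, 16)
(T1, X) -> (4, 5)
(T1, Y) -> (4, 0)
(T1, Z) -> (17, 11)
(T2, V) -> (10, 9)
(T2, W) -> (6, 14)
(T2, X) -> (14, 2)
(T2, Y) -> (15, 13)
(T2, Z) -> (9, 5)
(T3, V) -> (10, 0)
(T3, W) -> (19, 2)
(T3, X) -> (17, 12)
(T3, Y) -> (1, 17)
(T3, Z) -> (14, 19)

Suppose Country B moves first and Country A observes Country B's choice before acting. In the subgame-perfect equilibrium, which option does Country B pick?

Solve by backward induction (Country B leads).
- V: BR = T0, leader payoff 19.
- W: BR = T3, leader payoff 2.
- X: BR = T3, leader payoff 12.
- Y: BR = T2, leader payoff 13.
- Z: BR = T1, leader payoff 11.
Maximizing over 19, 2, 12, 13, 11, Country B chooses V. Subgame-perfect outcome: (T0, V) with payoffs (13, 19).

V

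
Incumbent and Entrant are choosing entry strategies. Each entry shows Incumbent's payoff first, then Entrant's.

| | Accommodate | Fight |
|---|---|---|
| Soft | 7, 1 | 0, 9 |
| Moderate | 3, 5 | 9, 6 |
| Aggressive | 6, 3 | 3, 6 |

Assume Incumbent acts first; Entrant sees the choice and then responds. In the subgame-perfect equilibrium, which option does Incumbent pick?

Moderate

Work backward from Entrant's decision.
- Soft: BR = Fight, leader payoff 0.
- Moderate: BR = Fight, leader payoff 9.
- Aggressive: BR = Fight, leader payoff 3.
Maximizing over 0, 9, 3, Incumbent chooses Moderate. Subgame-perfect outcome: (Moderate, Fight) with payoffs (9, 6).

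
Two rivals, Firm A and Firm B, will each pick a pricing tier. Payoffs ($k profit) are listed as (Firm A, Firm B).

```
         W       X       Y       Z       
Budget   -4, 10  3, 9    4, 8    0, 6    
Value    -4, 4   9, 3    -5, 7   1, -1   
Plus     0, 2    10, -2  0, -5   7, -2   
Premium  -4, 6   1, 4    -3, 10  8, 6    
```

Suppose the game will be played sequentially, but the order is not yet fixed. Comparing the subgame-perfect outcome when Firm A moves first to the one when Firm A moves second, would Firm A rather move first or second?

second

If Firm A leads: Firm B's best replies are Budget→W, Value→Y, Plus→W, Premium→Y; Firm A's induced payoffs -4, -5, 0, -3; outcome (Plus, W), payoffs (0, 2).
If Firm B leads: Firm A's best replies are W→Plus, X→Plus, Y→Budget, Z→Premium; Firm B's induced payoffs 2, -2, 8, 6; outcome (Budget, Y), payoffs (4, 8).
Firm A gets 0 moving first and 4 moving second, so Firm A prefers to move second.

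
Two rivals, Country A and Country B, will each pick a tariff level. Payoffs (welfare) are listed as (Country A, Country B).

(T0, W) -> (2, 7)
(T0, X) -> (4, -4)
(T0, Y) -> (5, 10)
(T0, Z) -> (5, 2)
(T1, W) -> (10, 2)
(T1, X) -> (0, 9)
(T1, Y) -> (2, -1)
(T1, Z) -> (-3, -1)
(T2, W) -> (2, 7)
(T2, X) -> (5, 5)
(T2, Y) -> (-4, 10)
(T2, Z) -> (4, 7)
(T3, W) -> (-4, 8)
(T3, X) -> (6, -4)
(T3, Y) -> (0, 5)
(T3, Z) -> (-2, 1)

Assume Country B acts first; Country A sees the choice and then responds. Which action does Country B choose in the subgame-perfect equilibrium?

Y

Country A best-responds to each possible Country B move:
- W → Country A plays T1 (best of 2, 10, 2, -4); Country B gets 2.
- X → Country A plays T3 (best of 4, 0, 5, 6); Country B gets -4.
- Y → Country A plays T0 (best of 5, 2, -4, 0); Country B gets 10.
- Z → Country A plays T0 (best of 5, -3, 4, -2); Country B gets 2.
Country B's induced payoffs are 2, -4, 10, 2, so Country B commits to Y. Subgame-perfect outcome: (T0, Y) with payoffs (5, 10).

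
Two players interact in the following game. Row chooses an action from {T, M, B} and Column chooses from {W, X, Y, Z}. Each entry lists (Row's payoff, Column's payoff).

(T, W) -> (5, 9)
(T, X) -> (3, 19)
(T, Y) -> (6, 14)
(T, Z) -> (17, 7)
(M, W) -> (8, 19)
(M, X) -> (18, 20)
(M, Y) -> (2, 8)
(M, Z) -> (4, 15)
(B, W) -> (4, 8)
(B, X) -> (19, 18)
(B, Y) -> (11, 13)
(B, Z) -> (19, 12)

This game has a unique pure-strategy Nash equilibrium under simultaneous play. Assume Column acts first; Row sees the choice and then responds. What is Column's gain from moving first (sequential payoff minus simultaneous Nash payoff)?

1

Row best-responds to each possible Column move:
- W → Row plays M (best of 5, 8, 4); Column gets 19.
- X → Row plays B (best of 3, 18, 19); Column gets 18.
- Y → Row plays B (best of 6, 2, 11); Column gets 13.
- Z → Row plays B (best of 17, 4, 19); Column gets 12.
Column's induced payoffs are 19, 18, 13, 12, so Column commits to W. Subgame-perfect outcome: (M, W) with payoffs (8, 19).
For the simultaneous game, intersect best replies.
Row's best replies: W→M; X→B; Y→B; Z→B.
Column's best replies: T→X; M→X; B→X.
Only (B, X) has each player best-responding; Nash payoffs (19, 18).
Column's commitment gain: 19 − 18 = 1.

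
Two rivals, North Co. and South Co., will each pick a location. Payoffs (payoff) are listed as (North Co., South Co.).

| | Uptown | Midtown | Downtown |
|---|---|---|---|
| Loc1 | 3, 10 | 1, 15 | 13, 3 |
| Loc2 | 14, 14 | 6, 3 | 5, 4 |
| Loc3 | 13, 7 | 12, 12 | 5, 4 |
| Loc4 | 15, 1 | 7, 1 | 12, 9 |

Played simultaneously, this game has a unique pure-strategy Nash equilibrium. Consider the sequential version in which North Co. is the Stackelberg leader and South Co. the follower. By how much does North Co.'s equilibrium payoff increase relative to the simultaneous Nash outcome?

Solve by backward induction (North Co. leads).
- Loc1: BR = Midtown, leader payoff 1.
- Loc2: BR = Uptown, leader payoff 14.
- Loc3: BR = Midtown, leader payoff 12.
- Loc4: BR = Downtown, leader payoff 12.
North Co.'s induced payoffs are 1, 14, 12, 12, so North Co. commits to Loc2. Subgame-perfect outcome: (Loc2, Uptown) with payoffs (14, 14).
Now find the simultaneous Nash equilibrium.
North Co.'s best replies: Uptown→Loc4; Midtown→Loc3; Downtown→Loc1.
South Co.'s best replies: Loc1→Midtown; Loc2→Uptown; Loc3→Midtown; Loc4→Downtown.
Only (Loc3, Midtown) has each player best-responding; Nash payoffs (12, 12).
North Co.'s commitment gain: 14 − 12 = 2.

2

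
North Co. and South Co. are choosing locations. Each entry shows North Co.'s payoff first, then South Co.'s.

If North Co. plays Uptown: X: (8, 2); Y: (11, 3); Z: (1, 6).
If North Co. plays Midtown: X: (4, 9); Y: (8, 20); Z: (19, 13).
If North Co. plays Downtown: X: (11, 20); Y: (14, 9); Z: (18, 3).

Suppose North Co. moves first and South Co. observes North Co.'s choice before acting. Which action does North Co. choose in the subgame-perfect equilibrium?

Downtown

Work backward from South Co.'s decision.
- Uptown: South Co. compares 2, 3, 6 and picks Z; North Co. would get 1.
- Midtown: South Co. compares 9, 20, 13 and picks Y; North Co. would get 8.
- Downtown: South Co. compares 20, 9, 3 and picks X; North Co. would get 11.
North Co.'s induced payoffs are 1, 8, 11, so North Co. commits to Downtown. Subgame-perfect outcome: (Downtown, X) with payoffs (11, 20).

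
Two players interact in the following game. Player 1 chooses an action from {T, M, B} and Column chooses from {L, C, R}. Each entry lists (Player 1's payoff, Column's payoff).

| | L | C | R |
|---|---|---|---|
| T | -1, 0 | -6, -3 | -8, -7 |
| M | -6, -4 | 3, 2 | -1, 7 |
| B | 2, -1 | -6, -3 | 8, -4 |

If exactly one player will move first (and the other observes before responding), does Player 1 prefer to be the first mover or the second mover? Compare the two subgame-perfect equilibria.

second

If Player 1 leads: Column's best replies are T→L, M→R, B→L; Player 1's induced payoffs -1, -1, 2; outcome (B, L), payoffs (2, -1).
If Column leads: Player 1's best replies are L→B, C→M, R→B; Column's induced payoffs -1, 2, -4; outcome (M, C), payoffs (3, 2).
Player 1 gets 2 moving first and 3 moving second, so Player 1 prefers to move second.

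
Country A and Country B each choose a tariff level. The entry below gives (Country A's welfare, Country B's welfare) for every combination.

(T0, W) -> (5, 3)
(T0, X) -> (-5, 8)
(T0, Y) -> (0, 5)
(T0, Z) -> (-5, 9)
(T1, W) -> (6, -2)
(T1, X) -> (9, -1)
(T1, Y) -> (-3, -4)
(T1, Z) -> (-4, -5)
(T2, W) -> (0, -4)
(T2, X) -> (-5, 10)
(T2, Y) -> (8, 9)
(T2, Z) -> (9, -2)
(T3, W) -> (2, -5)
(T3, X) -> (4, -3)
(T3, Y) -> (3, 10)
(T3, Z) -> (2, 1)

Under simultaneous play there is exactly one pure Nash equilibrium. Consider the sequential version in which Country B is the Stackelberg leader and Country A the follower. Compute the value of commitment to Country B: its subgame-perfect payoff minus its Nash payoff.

10

Solve by backward induction (Country B leads).
- W → Country A plays T1 (best of 5, 6, 0, 2); Country B gets -2.
- X → Country A plays T1 (best of -5, 9, -5, 4); Country B gets -1.
- Y → Country A plays T2 (best of 0, -3, 8, 3); Country B gets 9.
- Z → Country A plays T2 (best of -5, -4, 9, 2); Country B gets -2.
Among -2, -1, 9, -2, the best is 9 at Y. Subgame-perfect outcome: (T2, Y) with payoffs (8, 9).
For the simultaneous game, intersect best replies.
Country A's best replies: W→T1; X→T1; Y→T2; Z→T2.
Country B's best replies: T0→Z; T1→X; T2→X; T3→Y.
Only (T1, X) has each player best-responding; Nash payoffs (9, -1).
Country B's commitment gain: 9 − -1 = 10.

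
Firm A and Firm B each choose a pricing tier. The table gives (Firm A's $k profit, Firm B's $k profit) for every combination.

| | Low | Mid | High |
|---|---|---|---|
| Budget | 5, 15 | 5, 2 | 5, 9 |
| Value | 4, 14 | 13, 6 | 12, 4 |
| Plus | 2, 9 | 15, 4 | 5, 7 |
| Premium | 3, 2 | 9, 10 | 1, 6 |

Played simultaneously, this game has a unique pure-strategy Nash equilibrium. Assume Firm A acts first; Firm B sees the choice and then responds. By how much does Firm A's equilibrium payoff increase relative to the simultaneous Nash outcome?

4

Firm B best-responds to each possible Firm A move:
- Budget: Firm B compares 15, 2, 9 and picks Low; Firm A would get 5.
- Value: Firm B compares 14, 6, 4 and picks Low; Firm A would get 4.
- Plus: Firm B compares 9, 4, 7 and picks Low; Firm A would get 2.
- Premium: Firm B compares 2, 10, 6 and picks Mid; Firm A would get 9.
Among 5, 4, 2, 9, the best is 9 at Premium. Subgame-perfect outcome: (Premium, Mid) with payoffs (9, 10).
For the simultaneous game, intersect best replies.
Firm A's best replies: Low→Budget; Mid→Plus; High→Value.
Firm B's best replies: Budget→Low; Value→Low; Plus→Low; Premium→Mid.
The unique mutual best reply is (Budget, Low), giving (5, 15).
Firm A's commitment gain: 9 − 5 = 4.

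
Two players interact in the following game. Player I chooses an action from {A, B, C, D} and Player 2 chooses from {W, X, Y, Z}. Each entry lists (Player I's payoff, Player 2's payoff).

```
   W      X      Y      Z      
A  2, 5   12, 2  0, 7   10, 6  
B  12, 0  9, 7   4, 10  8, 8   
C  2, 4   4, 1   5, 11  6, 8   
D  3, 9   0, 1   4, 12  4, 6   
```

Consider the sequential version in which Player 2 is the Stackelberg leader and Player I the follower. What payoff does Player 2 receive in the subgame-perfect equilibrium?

11

Work backward from Player I's decision.
- W: BR = B, leader payoff 0.
- X: BR = A, leader payoff 2.
- Y: BR = C, leader payoff 11.
- Z: BR = A, leader payoff 6.
Among 0, 2, 11, 6, the best is 11 at Y. Subgame-perfect outcome: (C, Y) with payoffs (5, 11).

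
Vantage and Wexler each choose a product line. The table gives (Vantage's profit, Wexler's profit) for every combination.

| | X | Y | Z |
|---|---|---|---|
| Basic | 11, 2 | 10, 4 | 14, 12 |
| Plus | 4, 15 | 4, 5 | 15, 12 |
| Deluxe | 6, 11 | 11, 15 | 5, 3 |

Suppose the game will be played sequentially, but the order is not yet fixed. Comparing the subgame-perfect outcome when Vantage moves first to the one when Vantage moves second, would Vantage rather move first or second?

If Vantage leads: Wexler's best replies are Basic→Z, Plus→X, Deluxe→Y; Vantage's induced payoffs 14, 4, 11; outcome (Basic, Z), payoffs (14, 12).
If Wexler leads: Vantage's best replies are X→Basic, Y→Deluxe, Z→Plus; Wexler's induced payoffs 2, 15, 12; outcome (Deluxe, Y), payoffs (11, 15).
Vantage gets 14 moving first and 11 moving second, so Vantage prefers to move first.

first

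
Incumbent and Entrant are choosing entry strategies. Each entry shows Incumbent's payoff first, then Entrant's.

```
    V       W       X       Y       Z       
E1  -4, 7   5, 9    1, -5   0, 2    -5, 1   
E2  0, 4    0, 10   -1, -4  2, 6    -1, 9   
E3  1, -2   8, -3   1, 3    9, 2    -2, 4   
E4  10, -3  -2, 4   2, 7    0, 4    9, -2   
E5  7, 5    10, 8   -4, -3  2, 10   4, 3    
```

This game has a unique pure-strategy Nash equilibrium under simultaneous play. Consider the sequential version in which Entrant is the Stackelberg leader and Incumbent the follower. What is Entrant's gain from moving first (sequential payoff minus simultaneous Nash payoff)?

1

Backward induction with Entrant moving first.
- V: BR = E4, leader payoff -3.
- W: BR = E5, leader payoff 8.
- X: BR = E4, leader payoff 7.
- Y: BR = E3, leader payoff 2.
- Z: BR = E4, leader payoff -2.
Among -3, 8, 7, 2, -2, the best is 8 at W. Subgame-perfect outcome: (E5, W) with payoffs (10, 8).
Under simultaneous play:
Incumbent's best replies: V→E4; W→E5; X→E4; Y→E3; Z→E4.
Entrant's best replies: E1→W; E2→W; E3→Z; E4→X; E5→Y.
Only (E4, X) has each player best-responding; Nash payoffs (2, 7).
Entrant's commitment gain: 8 − 7 = 1.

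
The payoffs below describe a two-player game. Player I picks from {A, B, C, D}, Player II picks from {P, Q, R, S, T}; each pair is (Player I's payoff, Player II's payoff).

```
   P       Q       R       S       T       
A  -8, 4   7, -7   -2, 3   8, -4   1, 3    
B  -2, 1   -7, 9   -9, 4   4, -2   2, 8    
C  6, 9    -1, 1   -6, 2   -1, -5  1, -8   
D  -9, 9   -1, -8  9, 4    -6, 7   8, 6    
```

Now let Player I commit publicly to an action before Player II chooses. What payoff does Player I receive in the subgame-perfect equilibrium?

6

Work backward from Player II's decision.
- A → Player II plays P (best of 4, -7, 3, -4, 3); Player I gets -8.
- B → Player II plays Q (best of 1, 9, 4, -2, 8); Player I gets -7.
- C → Player II plays P (best of 9, 1, 2, -5, -8); Player I gets 6.
- D → Player II plays P (best of 9, -8, 4, 7, 6); Player I gets -9.
Player I's induced payoffs are -8, -7, 6, -9, so Player I commits to C. Subgame-perfect outcome: (C, P) with payoffs (6, 9).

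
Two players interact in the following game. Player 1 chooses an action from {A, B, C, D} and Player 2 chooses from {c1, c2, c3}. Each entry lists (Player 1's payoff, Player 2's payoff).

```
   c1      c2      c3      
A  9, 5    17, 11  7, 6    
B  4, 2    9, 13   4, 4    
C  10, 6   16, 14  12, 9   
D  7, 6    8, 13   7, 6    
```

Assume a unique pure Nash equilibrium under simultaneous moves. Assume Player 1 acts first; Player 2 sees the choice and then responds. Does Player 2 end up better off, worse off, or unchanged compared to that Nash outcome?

Work backward from Player 2's decision.
- A: BR = c2, leader payoff 17.
- B: BR = c2, leader payoff 9.
- C: BR = c2, leader payoff 16.
- D: BR = c2, leader payoff 8.
Maximizing over 17, 9, 16, 8, Player 1 chooses A. Subgame-perfect outcome: (A, c2) with payoffs (17, 11).
Under simultaneous play:
Player 1's best replies: c1→C; c2→A; c3→C.
Player 2's best replies: A→c2; B→c2; C→c2; D→c2.
The unique mutual best reply is (A, c2), giving (17, 11).
Player 2 earns 11 sequentially versus 11 at the Nash outcome: unchanged.

unchanged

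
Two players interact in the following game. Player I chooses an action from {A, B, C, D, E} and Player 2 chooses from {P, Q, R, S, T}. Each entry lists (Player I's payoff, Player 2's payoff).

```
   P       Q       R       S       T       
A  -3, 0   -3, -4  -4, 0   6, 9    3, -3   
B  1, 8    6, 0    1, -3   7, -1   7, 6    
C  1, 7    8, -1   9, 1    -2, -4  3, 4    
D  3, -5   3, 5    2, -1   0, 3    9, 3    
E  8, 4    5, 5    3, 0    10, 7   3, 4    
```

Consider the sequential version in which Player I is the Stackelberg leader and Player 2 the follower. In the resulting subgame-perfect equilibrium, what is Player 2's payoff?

7

Player 2 best-responds to each possible Player I move:
- A: BR = S, leader payoff 6.
- B: BR = P, leader payoff 1.
- C: BR = P, leader payoff 1.
- D: BR = Q, leader payoff 3.
- E: BR = S, leader payoff 10.
Among 6, 1, 1, 3, 10, the best is 10 at E. Subgame-perfect outcome: (E, S) with payoffs (10, 7).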